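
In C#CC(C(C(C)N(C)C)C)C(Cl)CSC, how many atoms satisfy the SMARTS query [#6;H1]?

5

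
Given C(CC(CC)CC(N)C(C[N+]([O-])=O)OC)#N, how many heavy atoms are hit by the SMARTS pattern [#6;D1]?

2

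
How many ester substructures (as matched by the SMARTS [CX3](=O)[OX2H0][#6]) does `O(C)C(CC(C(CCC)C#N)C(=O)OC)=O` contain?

[CX3](=O)[OX2H0][#6] is the SMARTS for an ester: a carbonyl carbon bonded to an oxygen that is itself bonded to carbon (no H on that O).
The molecule carries 2 separate instances of a methyl-ester group (-C(=O)OCH3) meeting every constraint; each maps to a distinct set of atoms, giving 2 matches.

2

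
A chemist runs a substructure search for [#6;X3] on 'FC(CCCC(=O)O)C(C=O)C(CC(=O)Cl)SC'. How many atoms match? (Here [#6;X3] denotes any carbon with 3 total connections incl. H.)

3

The query [#6;X3] means: any carbon (aromatic or not) with three total connections.
Check the 18 heavy atoms by environment: 8× C (X4) → no; 3× C (X3) → match; 3× O (X1) → no; 1× Cl (X1) → no; 1× S (X2) → no; 1× O (X2) → no; 1× F (X1) → no.
That gives 3 matching atoms.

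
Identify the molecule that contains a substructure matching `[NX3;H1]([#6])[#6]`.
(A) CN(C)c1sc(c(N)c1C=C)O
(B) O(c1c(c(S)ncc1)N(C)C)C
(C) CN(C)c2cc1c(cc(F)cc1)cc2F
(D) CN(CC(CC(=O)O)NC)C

D

[NX3;H1]([#6])[#6] describes a trivalent nitrogen with one H, bonded to two carbons (a secondary amine).
(A) has a dimethylamino group (-N(CH3)2) but the nitrogen has H0, not H1.
(B) has a dimethylamino group (-N(CH3)2) but the nitrogen has H0, not H1.
(C) has a dimethylamino group (-N(CH3)2) but the nitrogen has H0, not H1.
(D) contains an N-methylamino group (-NHCH3), which satisfies every atom and bond constraint.
So the answer is (D).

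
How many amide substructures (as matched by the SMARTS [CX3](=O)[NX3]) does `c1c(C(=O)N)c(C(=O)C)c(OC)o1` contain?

1

[CX3](=O)[NX3] is the SMARTS for an amide: a carbonyl carbon bonded to a trivalent nitrogen.
Exactly one fragment in the molecule meets all constraints, giving 1 match.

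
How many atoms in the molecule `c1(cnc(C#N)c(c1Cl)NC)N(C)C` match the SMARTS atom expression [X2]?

2

Check the 14 heavy atoms by environment: 1× n (aromatic, X2) → match; 5× c (aromatic, X3) → no; 2× N (X3) → no; 3× C (X4) → no; 1× C (X2) → match; 1× N (X1) → no; 1× Cl (X1) → no.
Summing the matching environments: 1 + 1 = 2 matching atoms.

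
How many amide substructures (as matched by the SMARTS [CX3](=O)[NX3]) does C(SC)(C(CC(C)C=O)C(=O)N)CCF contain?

1

[CX3](=O)[NX3] is the SMARTS for an amide: a carbonyl carbon bonded to a trivalent nitrogen.
Exactly one fragment in the molecule meets all constraints, giving 1 match.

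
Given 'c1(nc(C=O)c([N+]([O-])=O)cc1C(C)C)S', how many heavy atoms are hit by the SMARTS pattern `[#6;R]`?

Check the 15 heavy atoms by environment: 1× n (aromatic, in 6-ring) → no; 5× c (aromatic, in 6-ring) → match; 4× C (acyclic) → no; 1× S (acyclic) → no; 2× O (acyclic) → no; 1× N (charge +1, acyclic) → no; 1× O (charge -1, acyclic) → no.
That gives 5 matching atoms.

5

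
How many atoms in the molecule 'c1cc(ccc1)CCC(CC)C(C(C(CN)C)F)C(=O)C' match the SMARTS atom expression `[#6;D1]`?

3

The query [#6;D1] means: carbon bonded to exactly one heavy atom.
Check the 21 heavy atoms by environment: 4× C (D2) → no; 5× C (D3) → no; 3× C (D1) → match; 1× F (D1) → no; 1× O (D1) → no; 1× N (D1) → no; 1× c (aromatic, D3) → no; 5× c (aromatic, D2) → no.
That gives 3 matching atoms.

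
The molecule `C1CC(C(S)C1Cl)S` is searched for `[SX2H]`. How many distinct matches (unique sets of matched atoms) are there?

[SX2H] is the SMARTS for a thiol: an aliphatic sulfur with two connections, one being H.
The molecule carries 2 separate instances of a thiol (-SH) meeting every constraint; each maps to a distinct set of atoms, giving 2 matches.

2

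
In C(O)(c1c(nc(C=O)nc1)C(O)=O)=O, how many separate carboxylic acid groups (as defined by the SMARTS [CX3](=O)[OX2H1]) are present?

2

[CX3](=O)[OX2H1] is the SMARTS for a carboxylic acid: an sp2 carbon double-bonded to O and single-bonded to an -OH oxygen.
The molecule carries 2 separate instances of a carboxylic acid group (-C(=O)OH) meeting every constraint; each maps to a distinct set of atoms, giving 2 matches.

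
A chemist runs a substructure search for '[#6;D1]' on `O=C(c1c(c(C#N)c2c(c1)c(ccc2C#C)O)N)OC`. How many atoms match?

The query [#6;D1] means: carbon bonded to exactly one heavy atom.
Check the 20 heavy atoms by environment: 7× c (aromatic, D3) → no; 3× c (aromatic, D2) → no; 1× C (D3) → no; 2× O (D1) → no; 1× O (D2) → no; 2× C (D1) → match; 2× C (D2) → no; 2× N (D1) → no.
That gives 2 matching atoms.

2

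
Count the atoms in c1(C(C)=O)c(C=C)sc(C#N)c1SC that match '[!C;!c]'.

4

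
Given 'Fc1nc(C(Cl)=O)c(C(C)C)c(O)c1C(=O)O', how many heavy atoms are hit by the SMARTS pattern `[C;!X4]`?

2

Check the 17 heavy atoms by environment: 1× n (aromatic, X2) → no; 5× c (aromatic, X3) → no; 1× F (X1) → no; 2× C (X3) → match; 2× O (X1) → no; 1× Cl (X1) → no; 3× C (X4) → no; 2× O (X2) → no.
That gives 2 matching atoms.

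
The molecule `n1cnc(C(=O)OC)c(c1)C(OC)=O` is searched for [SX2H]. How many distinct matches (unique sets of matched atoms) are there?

0

[SX2H] is the SMARTS for a thiol: an aliphatic sulfur with two connections, one being H.
No fragment in the molecule satisfies every constraint, giving 0 matches.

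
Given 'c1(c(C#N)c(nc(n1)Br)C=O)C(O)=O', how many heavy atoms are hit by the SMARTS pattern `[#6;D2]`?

Check the 14 heavy atoms by environment: 2× n (aromatic, D2) → no; 4× c (aromatic, D3) → no; 1× Br (D1) → no; 2× C (D2) → match; 1× N (D1) → no; 1× C (D3) → no; 3× O (D1) → no.
That gives 2 matching atoms.

2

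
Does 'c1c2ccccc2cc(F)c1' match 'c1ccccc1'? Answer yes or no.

Yes

The pattern c1ccccc1 describes six aromatic carbons in a ring — a benzene ring.
The required atom environment is present in the molecule, so the pattern matches.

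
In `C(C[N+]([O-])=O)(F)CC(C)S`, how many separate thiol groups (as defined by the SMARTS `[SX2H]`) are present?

1

[SX2H] is the SMARTS for a thiol: an aliphatic sulfur with two connections, one being H.
Exactly one fragment in the molecule meets all constraints, giving 1 match.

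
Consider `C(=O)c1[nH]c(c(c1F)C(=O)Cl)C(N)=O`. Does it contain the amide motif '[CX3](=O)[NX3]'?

Yes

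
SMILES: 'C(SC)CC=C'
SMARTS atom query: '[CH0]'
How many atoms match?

The query [CH0] means: aliphatic carbon with no attached hydrogen.
Check the 6 heavy atoms by environment: 3× C (H2) → no; 1× C (H1) → no; 1× S (H0) → no; 1× C (H3) → no.
No environment satisfies the query, so 0 matching atoms.

0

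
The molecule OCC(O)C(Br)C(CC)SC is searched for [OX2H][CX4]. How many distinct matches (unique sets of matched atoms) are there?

2

[OX2H][CX4] is the SMARTS for an aliphatic alcohol: a hydroxyl oxygen bound to an sp3 (X4) carbon.
The molecule carries 2 separate instances of a hydroxyl group (-OH) meeting every constraint; each maps to a distinct set of atoms, giving 2 matches.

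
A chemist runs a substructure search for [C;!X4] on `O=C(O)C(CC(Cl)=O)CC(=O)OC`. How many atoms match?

The query [C;!X4] means: aliphatic carbon that does not have four total connections.
Check the 13 heavy atoms by environment: 4× C (X4) → no; 3× C (X3) → match; 3× O (X1) → no; 2× O (X2) → no; 1× Cl (X1) → no.
That gives 3 matching atoms.

3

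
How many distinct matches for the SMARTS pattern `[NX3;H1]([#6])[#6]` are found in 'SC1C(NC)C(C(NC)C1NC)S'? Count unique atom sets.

3

[NX3;H1]([#6])[#6] is the SMARTS for a secondary amine: a trivalent nitrogen with one H, bonded to two carbons.
The molecule carries 3 separate instances of an N-methylamino group (-NHCH3) meeting every constraint; each maps to a distinct set of atoms, giving 3 matches.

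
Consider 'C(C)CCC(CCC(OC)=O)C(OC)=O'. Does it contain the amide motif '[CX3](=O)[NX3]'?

No

The pattern [CX3](=O)[NX3] describes a carbonyl carbon bonded to a trivalent nitrogen — an amide.
The closest candidate here is a methyl-ester group (-C(=O)OCH3), but the carbonyl is bonded to O, not to an NX3 nitrogen. No other fragment satisfies the full query, so there is no match.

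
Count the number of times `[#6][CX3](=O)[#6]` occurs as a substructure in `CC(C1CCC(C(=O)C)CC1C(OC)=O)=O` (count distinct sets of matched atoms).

2

[#6][CX3](=O)[#6] is the SMARTS for a ketone: a carbonyl carbon (no H) flanked by two carbons.
The molecule carries 2 separate instances of an acetyl/ketone group (-C(=O)CH3) meeting every constraint; each maps to a distinct set of atoms, giving 2 matches.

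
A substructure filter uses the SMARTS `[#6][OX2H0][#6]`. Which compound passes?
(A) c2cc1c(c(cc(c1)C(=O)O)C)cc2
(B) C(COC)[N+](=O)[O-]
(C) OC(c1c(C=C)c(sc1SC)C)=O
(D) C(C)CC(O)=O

B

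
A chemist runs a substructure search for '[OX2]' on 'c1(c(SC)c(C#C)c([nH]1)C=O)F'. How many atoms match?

Check the 12 heavy atoms by environment: 1× n (aromatic, X3) → no; 4× c (aromatic, X3) → no; 1× C (X3) → no; 1× O (X1) → no; 1× S (X2) → no; 1× C (X4) → no; 2× C (X2) → no; 1× F (X1) → no.
No environment satisfies the query, so 0 matching atoms.

0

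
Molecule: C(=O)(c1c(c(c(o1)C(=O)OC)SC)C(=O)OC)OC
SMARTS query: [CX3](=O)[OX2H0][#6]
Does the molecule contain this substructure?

Yes

The pattern [CX3](=O)[OX2H0][#6] describes a carbonyl carbon bonded to an oxygen that is itself bonded to carbon (no H on that O) — an ester.
The molecule carries a methyl-ester group (-C(=O)OCH3), whose atoms satisfy every constraint of the query, so the pattern matches.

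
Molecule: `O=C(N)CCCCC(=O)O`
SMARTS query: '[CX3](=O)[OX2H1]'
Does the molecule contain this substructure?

Yes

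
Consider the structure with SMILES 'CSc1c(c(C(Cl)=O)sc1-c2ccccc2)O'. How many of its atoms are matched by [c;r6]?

The query [c;r6] means: aromatic carbon that belongs to a six-membered ring.
Check the 17 heavy atoms by environment: 1× s (aromatic, in 5-ring) → no; 4× c (aromatic, in 5-ring) → no; 2× C (acyclic) → no; 2× O (acyclic) → no; 1× Cl (acyclic) → no; 6× c (aromatic, in 6-ring) → match; 1× S (acyclic) → no.
That gives 6 matching atoms.

6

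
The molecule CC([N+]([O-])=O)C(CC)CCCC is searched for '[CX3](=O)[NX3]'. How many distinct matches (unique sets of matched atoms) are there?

0

[CX3](=O)[NX3] is the SMARTS for an amide: a carbonyl carbon bonded to a trivalent nitrogen.
No fragment in the molecule satisfies every constraint, giving 0 matches.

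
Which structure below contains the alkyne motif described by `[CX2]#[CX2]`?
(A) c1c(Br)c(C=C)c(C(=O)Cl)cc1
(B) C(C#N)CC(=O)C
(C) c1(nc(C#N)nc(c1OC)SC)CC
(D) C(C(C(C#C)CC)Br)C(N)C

[CX2]#[CX2] describes a carbon-carbon triple bond (an alkyne).
(A) has a vinyl group (-CH=CH2) but the C=C is a double bond; both carbons are CX3, not CX2.
(B) has a nitrile (-C#N) but the triple bond is C#N, not C#C.
(C) has a nitrile (-C#N) but the triple bond is C#N, not C#C.
(D) contains an ethynyl group (-C#CH), which satisfies every atom and bond constraint.
So the answer is (D).

D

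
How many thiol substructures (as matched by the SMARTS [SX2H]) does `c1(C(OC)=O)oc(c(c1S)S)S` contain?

3

[SX2H] is the SMARTS for a thiol: an aliphatic sulfur with two connections, one being H.
The molecule carries 3 separate instances of a thiol (-SH) meeting every constraint; each maps to a distinct set of atoms, giving 3 matches.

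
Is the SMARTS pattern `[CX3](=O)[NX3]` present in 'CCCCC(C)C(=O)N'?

Yes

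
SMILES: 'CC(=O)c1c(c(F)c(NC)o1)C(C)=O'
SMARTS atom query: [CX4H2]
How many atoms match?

The query [CX4H2] means: sp3 carbon (X4) with exactly two hydrogens.
Check the 14 heavy atoms by environment: 1× o (aromatic, H0, X2) → no; 4× c (aromatic, H0, X3) → no; 1× F (H0, X1) → no; 1× N (H1, X3) → no; 3× C (H3, X4) → no; 2× C (H0, X3) → no; 2× O (H0, X1) → no.
No environment satisfies the query, so 0 matching atoms.

0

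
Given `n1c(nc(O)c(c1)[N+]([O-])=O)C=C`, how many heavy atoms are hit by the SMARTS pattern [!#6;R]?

Check the 12 heavy atoms by environment: 2× n (aromatic, in 6-ring) → match; 4× c (aromatic, in 6-ring) → no; 2× C (acyclic) → no; 1× N (charge +1, acyclic) → no; 1× O (charge -1, acyclic) → no; 2× O (acyclic) → no.
That gives 2 matching atoms.

2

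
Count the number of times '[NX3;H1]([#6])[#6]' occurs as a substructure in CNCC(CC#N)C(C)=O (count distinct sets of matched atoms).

[NX3;H1]([#6])[#6] is the SMARTS for a secondary amine: a trivalent nitrogen with one H, bonded to two carbons.
Exactly one fragment in the molecule meets all constraints, giving 1 match.

1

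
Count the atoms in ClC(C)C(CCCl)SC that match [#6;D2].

The query [#6;D2] means: any carbon bonded to exactly two heavy atoms.
Check the 9 heavy atoms by environment: 2× C (D1) → no; 2× C (D3) → no; 2× C (D2) → match; 1× S (D2) → no; 2× Cl (D1) → no.
That gives 2 matching atoms.

2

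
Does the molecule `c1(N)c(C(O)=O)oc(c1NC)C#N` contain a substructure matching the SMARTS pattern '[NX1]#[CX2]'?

Yes

The pattern [NX1]#[CX2] describes a nitrogen triple-bonded to a two-connected carbon — a nitrile.
The molecule carries a nitrile (-C#N), whose atoms satisfy every constraint of the query, so the pattern matches.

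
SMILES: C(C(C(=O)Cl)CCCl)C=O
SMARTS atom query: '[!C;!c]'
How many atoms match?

The query [!C;!c] means: neither aliphatic nor aromatic carbon — same as [!#6].
Check the 10 heavy atoms by environment: 6× C → no; 2× O → match; 2× Cl → match.
Summing the matching environments: 2 + 2 = 4 matching atoms.

4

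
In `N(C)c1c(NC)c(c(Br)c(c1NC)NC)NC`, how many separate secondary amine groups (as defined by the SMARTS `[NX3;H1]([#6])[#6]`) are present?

5

[NX3;H1]([#6])[#6] is the SMARTS for a secondary amine: a trivalent nitrogen with one H, bonded to two carbons.
The molecule carries 5 separate instances of an N-methylamino group (-NHCH3) meeting every constraint; each maps to a distinct set of atoms, giving 5 matches.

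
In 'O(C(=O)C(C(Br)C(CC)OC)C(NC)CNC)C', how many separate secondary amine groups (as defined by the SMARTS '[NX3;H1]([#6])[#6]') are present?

2

[NX3;H1]([#6])[#6] is the SMARTS for a secondary amine: a trivalent nitrogen with one H, bonded to two carbons.
The molecule carries 2 separate instances of an N-methylamino group (-NHCH3) meeting every constraint; each maps to a distinct set of atoms, giving 2 matches.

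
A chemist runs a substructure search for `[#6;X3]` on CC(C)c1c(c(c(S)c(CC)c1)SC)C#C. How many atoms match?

The query [#6;X3] means: any carbon (aromatic or not) with three total connections.
Check the 16 heavy atoms by environment: 6× c (aromatic, X3) → match; 2× S (X2) → no; 6× C (X4) → no; 2× C (X2) → no.
That gives 6 matching atoms.

6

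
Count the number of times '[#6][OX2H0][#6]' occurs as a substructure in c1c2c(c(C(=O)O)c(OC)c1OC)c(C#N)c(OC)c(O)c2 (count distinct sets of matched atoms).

[#6][OX2H0][#6] is the SMARTS for an ether: an aliphatic oxygen bridging two carbons with no H on the oxygen.
The molecule carries 3 separate instances of a methoxy ether (-OCH3) meeting every constraint; each maps to a distinct set of atoms, giving 3 matches.

3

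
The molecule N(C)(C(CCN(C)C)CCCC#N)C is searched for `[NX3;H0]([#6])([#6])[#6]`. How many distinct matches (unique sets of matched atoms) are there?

[NX3;H0]([#6])([#6])[#6] is the SMARTS for a tertiary amine: a trivalent nitrogen with no H, bonded to three carbons.
The molecule carries 2 separate instances of a dimethylamino group (-N(CH3)2) meeting every constraint; each maps to a distinct set of atoms, giving 2 matches.

2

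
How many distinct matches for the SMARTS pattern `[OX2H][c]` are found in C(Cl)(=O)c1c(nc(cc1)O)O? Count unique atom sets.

2

[OX2H][c] is the SMARTS for a phenol: a hydroxyl oxygen attached to an aromatic carbon.
The molecule carries 2 separate instances of a hydroxyl group (-OH) meeting every constraint; each maps to a distinct set of atoms, giving 2 matches.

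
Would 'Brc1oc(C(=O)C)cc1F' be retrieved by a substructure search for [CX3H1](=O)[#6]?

No

The pattern [CX3H1](=O)[#6] describes an sp2 carbon with one H, double-bonded to O and single-bonded to carbon — an aldehyde.
The closest candidate here is an acetyl/ketone group (-C(=O)CH3), but the carbonyl carbon has H0 (two carbon neighbours), not H1. No other fragment satisfies the full query, so there is no match.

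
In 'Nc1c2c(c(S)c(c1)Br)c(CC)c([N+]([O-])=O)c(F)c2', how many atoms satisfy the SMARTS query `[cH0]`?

8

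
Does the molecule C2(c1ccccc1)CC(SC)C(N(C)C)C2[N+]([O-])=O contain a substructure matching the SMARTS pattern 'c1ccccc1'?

The pattern c1ccccc1 describes six aromatic carbons in a ring — a benzene ring.
The molecule carries a phenyl ring, whose atoms satisfy every constraint of the query, so the pattern matches.

Yes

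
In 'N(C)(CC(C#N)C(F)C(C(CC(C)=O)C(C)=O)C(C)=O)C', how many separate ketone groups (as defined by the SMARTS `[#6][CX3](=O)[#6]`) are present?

[#6][CX3](=O)[#6] is the SMARTS for a ketone: a carbonyl carbon (no H) flanked by two carbons.
The molecule carries 3 separate instances of an acetyl/ketone group (-C(=O)CH3) meeting every constraint; each maps to a distinct set of atoms, giving 3 matches.

3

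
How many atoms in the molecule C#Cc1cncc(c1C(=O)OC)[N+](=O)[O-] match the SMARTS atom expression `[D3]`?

5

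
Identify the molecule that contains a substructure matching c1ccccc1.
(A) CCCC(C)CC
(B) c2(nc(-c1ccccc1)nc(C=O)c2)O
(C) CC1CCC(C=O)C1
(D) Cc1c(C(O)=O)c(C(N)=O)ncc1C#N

B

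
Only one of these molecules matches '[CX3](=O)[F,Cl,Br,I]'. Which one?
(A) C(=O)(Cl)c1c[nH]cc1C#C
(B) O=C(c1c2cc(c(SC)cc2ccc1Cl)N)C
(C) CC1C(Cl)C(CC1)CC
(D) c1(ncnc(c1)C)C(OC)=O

A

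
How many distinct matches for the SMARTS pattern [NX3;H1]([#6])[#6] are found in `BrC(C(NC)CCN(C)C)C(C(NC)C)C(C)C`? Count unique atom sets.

2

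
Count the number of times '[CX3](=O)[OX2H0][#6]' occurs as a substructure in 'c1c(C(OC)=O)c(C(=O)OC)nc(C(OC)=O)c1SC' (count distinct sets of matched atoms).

3

[CX3](=O)[OX2H0][#6] is the SMARTS for an ester: a carbonyl carbon bonded to an oxygen that is itself bonded to carbon (no H on that O).
The molecule carries 3 separate instances of a methyl-ester group (-C(=O)OCH3) meeting every constraint; each maps to a distinct set of atoms, giving 3 matches.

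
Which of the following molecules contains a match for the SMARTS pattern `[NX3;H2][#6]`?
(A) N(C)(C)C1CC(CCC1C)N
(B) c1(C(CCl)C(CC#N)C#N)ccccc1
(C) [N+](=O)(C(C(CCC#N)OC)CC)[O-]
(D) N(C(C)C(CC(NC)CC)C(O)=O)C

[NX3;H2][#6] describes a trivalent nitrogen with two H attached to carbon (a primary amine).
(A) contains a primary amino group (-NH2), which satisfies every atom and bond constraint.
(B) has a nitrile (-C#N) but the nitrogen is NX1 (triple-bonded), not NX3 with two H.
(C) has a nitro group (-[N+](=O)[O-]) but the nitrogen is [N+] with no H, not NX3H2.
(D) has an N-methylamino group (-NHCH3) but the nitrogen bears two carbons and only one H (H1), not H2.
So the answer is (A).

A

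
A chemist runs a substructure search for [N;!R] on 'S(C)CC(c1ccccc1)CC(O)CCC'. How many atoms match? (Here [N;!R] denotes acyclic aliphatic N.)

Check the 16 heavy atoms by environment: 8× C (acyclic) → no; 6× c (aromatic, in 6-ring) → no; 1× S (acyclic) → no; 1× O (acyclic) → no.
No environment satisfies the query, so 0 matching atoms.

0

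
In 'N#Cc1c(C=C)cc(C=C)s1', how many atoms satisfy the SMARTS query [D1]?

Check the 11 heavy atoms by environment: 1× s (aromatic, D2) → no; 3× c (aromatic, D3) → no; 1× c (aromatic, D2) → no; 3× C (D2) → no; 2× C (D1) → match; 1× N (D1) → match.
Summing the matching environments: 2 + 1 = 3 matching atoms.

3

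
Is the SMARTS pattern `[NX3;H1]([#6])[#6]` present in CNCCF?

The pattern [NX3;H1]([#6])[#6] describes a trivalent nitrogen with one H, bonded to two carbons — a secondary amine.
The molecule carries an N-methylamino group (-NHCH3), whose atoms satisfy every constraint of the query, so the pattern matches.

Yes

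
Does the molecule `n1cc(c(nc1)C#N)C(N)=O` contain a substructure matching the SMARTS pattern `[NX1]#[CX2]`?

Yes

The pattern [NX1]#[CX2] describes a nitrogen triple-bonded to a two-connected carbon — a nitrile.
The molecule carries a nitrile (-C#N), whose atoms satisfy every constraint of the query, so the pattern matches.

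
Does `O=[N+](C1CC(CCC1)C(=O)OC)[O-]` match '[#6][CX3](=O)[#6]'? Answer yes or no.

No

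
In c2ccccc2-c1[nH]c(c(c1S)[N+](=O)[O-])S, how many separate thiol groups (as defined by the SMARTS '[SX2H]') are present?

[SX2H] is the SMARTS for a thiol: an aliphatic sulfur with two connections, one being H.
The molecule carries 2 separate instances of a thiol (-SH) meeting every constraint; each maps to a distinct set of atoms, giving 2 matches.

2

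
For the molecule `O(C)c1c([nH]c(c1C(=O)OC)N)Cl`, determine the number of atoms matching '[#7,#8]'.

5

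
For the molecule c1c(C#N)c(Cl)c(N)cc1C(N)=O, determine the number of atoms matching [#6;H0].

6

The query [#6;H0] means: any carbon with no attached hydrogen.
Check the 13 heavy atoms by environment: 4× c (aromatic, H0) → match; 2× c (aromatic, H1) → no; 2× C (H0) → match; 1× N (H0) → no; 1× Cl (H0) → no; 1× O (H0) → no; 2× N (H2) → no.
Summing the matching environments: 4 + 2 = 6 matching atoms.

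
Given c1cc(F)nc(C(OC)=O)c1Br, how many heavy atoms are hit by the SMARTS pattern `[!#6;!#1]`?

5

The query [!#6;!#1] means: not carbon and not hydrogen — any heteroatom.
Check the 12 heavy atoms by environment: 1× n (aromatic) → match; 5× c (aromatic) → no; 2× C → no; 2× O → match; 1× F → match; 1× Br → match.
Summing the matching environments: 1 + 2 + 1 + 1 = 5 matching atoms.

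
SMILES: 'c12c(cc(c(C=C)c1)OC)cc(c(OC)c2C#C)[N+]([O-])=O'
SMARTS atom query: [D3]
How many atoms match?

8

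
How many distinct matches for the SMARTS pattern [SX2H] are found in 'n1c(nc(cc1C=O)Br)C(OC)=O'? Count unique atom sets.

0

[SX2H] is the SMARTS for a thiol: an aliphatic sulfur with two connections, one being H.
No fragment in the molecule satisfies every constraint, giving 0 matches.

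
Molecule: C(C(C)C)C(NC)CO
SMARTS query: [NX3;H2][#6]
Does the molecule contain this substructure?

No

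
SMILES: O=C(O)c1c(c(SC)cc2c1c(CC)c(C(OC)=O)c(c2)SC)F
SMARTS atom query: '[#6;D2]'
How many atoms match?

The query [#6;D2] means: any carbon bonded to exactly two heavy atoms.
Check the 24 heavy atoms by environment: 8× c (aromatic, D3) → no; 2× c (aromatic, D2) → match; 2× S (D2) → no; 4× C (D1) → no; 1× C (D2) → match; 1× F (D1) → no; 2× C (D3) → no; 3× O (D1) → no; 1× O (D2) → no.
Summing the matching environments: 2 + 1 = 3 matching atoms.

3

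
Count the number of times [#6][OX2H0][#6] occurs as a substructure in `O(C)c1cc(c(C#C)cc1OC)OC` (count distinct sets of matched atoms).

[#6][OX2H0][#6] is the SMARTS for an ether: an aliphatic oxygen bridging two carbons with no H on the oxygen.
The molecule carries 3 separate instances of a methoxy ether (-OCH3) meeting every constraint; each maps to a distinct set of atoms, giving 3 matches.

3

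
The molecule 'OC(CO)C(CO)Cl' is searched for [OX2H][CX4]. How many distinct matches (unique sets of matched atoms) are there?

3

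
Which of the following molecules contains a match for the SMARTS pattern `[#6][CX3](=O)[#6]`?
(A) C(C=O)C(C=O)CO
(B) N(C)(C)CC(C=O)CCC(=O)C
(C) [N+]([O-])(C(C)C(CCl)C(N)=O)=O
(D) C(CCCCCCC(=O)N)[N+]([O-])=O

[#6][CX3](=O)[#6] describes a carbonyl carbon (no H) flanked by two carbons (a ketone).
(A) has an aldehyde (-CHO) but the carbonyl carbon has H1, so it is not flanked by two carbons.
(B) contains an acetyl/ketone group (-C(=O)CH3), which satisfies every atom and bond constraint.
(C) has a primary amide (-C(=O)NH2) but one neighbour of the carbonyl carbon is N, not C.
(D) has a primary amide (-C(=O)NH2) but one neighbour of the carbonyl carbon is N, not C.
So the answer is (B).

B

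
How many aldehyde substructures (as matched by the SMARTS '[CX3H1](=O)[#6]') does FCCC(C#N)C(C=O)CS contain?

1

[CX3H1](=O)[#6] is the SMARTS for an aldehyde: an sp2 carbon with one H, double-bonded to O and single-bonded to carbon.
Exactly one fragment in the molecule meets all constraints, giving 1 match.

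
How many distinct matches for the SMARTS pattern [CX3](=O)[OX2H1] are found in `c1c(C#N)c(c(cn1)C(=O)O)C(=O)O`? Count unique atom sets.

2

[CX3](=O)[OX2H1] is the SMARTS for a carboxylic acid: an sp2 carbon double-bonded to O and single-bonded to an -OH oxygen.
The molecule carries 2 separate instances of a carboxylic acid group (-C(=O)OH) meeting every constraint; each maps to a distinct set of atoms, giving 2 matches.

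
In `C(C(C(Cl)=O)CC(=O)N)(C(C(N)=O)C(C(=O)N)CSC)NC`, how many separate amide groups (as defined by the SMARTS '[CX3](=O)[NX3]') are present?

3

[CX3](=O)[NX3] is the SMARTS for an amide: a carbonyl carbon bonded to a trivalent nitrogen.
The molecule carries 3 separate instances of a primary amide (-C(=O)NH2) meeting every constraint; each maps to a distinct set of atoms, giving 3 matches.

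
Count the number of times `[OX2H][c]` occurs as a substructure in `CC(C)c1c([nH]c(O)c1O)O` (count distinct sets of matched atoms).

3

[OX2H][c] is the SMARTS for a phenol: a hydroxyl oxygen attached to an aromatic carbon.
The molecule carries 3 separate instances of a hydroxyl group (-OH) meeting every constraint; each maps to a distinct set of atoms, giving 3 matches.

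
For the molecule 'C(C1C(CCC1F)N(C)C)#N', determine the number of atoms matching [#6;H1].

3

Check the 11 heavy atoms by environment: 3× C (H1) → match; 2× C (H2) → no; 2× N (H0) → no; 2× C (H3) → no; 1× C (H0) → no; 1× F (H0) → no.
That gives 3 matching atoms.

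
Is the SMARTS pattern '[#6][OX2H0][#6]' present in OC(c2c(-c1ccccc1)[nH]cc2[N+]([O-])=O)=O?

The pattern [#6][OX2H0][#6] describes an aliphatic oxygen bridging two carbons with no H on the oxygen — an ether.
The closest candidate here is a carboxylic acid group (-C(=O)OH), but the -OH oxygen has H1; the =O is OX1, not OX2. No other fragment satisfies the full query, so there is no match.

No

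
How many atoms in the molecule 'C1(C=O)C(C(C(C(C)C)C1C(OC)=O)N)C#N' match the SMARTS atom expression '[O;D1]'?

2

The query [O;D1] means: aliphatic oxygen bonded to exactly one heavy atom.
Check the 17 heavy atoms by environment: 7× C (D3) → no; 2× O (D1) → match; 1× O (D2) → no; 3× C (D1) → no; 2× N (D1) → no; 2× C (D2) → no.
That gives 2 matching atoms.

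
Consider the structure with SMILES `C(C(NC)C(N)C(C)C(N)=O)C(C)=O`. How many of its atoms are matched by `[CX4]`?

7

The query [CX4] means: C with X4: aliphatic carbon with exactly 4 total connections (bonds + H).
Check the 14 heavy atoms by environment: 7× C (X4) → match; 2× C (X3) → no; 2× O (X1) → no; 3× N (X3) → no.
That gives 7 matching atoms.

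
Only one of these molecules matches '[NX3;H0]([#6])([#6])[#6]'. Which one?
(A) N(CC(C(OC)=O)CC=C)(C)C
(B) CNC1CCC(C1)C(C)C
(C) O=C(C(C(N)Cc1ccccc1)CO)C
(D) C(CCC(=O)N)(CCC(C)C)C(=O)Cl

[NX3;H0]([#6])([#6])[#6] describes a trivalent nitrogen with no H, bonded to three carbons (a tertiary amine).
(A) contains a dimethylamino group (-N(CH3)2), which satisfies every atom and bond constraint.
(B) has an N-methylamino group (-NHCH3) but the nitrogen still has one H (H1), not H0.
(C) has a primary amino group (-NH2) but the nitrogen has H2, not H0 with three carbons.
(D) has a primary amide (-C(=O)NH2) but the amide nitrogen has H2 and only one carbon neighbour.
So the answer is (A).

A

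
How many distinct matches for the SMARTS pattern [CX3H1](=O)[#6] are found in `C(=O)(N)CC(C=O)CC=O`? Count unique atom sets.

2

[CX3H1](=O)[#6] is the SMARTS for an aldehyde: an sp2 carbon with one H, double-bonded to O and single-bonded to carbon.
The molecule carries 2 separate instances of an aldehyde (-CHO) meeting every constraint; each maps to a distinct set of atoms, giving 2 matches.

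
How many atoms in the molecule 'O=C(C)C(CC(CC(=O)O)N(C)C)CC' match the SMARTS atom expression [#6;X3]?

2

The query [#6;X3] means: any carbon (aromatic or not) with three total connections.
Check the 15 heavy atoms by environment: 9× C (X4) → no; 2× C (X3) → match; 2× O (X1) → no; 1× O (X2) → no; 1× N (X3) → no.
That gives 2 matching atoms.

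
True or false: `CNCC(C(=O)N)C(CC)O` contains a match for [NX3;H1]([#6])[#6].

The pattern [NX3;H1]([#6])[#6] describes a trivalent nitrogen with one H, bonded to two carbons — a secondary amine.
The molecule carries an N-methylamino group (-NHCH3), whose atoms satisfy every constraint of the query, so the pattern matches.

True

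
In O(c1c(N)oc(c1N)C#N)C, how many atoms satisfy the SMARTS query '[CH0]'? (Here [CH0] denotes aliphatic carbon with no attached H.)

1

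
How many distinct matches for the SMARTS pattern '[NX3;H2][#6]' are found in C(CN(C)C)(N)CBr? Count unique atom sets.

[NX3;H2][#6] is the SMARTS for a primary amine: a trivalent nitrogen with two H attached to carbon.
Exactly one fragment in the molecule meets all constraints, giving 1 match.

1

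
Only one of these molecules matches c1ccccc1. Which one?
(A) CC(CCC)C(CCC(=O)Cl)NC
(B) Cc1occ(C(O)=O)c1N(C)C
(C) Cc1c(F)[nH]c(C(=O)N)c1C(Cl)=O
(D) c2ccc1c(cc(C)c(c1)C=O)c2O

c1ccccc1 describes six aromatic carbons in a ring (a benzene ring).
(A) has a methyl group (-CH3) but no six-membered all-carbon aromatic ring is present.
(B) has a methyl group (-CH3) but no six-membered all-carbon aromatic ring is present.
(C) has a methyl group (-CH3) but no six-membered all-carbon aromatic ring is present.
(D) contains the required atom environment, so the pattern matches.
So the answer is (D).

D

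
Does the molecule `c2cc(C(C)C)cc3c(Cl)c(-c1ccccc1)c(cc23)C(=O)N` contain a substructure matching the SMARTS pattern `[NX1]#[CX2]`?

No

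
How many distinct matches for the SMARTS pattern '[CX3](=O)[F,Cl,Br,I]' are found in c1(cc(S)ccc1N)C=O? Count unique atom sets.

0

[CX3](=O)[F,Cl,Br,I] is the SMARTS for an acyl halide: a carbonyl carbon bonded to a halogen.
No fragment in the molecule satisfies every constraint, giving 0 matches.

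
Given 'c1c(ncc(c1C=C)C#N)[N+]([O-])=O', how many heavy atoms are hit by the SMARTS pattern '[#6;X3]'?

7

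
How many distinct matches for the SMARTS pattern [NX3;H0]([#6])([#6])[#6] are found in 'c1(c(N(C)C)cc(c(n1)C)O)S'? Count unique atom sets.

[NX3;H0]([#6])([#6])[#6] is the SMARTS for a tertiary amine: a trivalent nitrogen with no H, bonded to three carbons.
Exactly one fragment in the molecule meets all constraints, giving 1 match.

1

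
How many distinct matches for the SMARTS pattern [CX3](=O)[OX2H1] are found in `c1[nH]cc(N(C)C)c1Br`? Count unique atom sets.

0

[CX3](=O)[OX2H1] is the SMARTS for a carboxylic acid: an sp2 carbon double-bonded to O and single-bonded to an -OH oxygen.
No fragment in the molecule satisfies every constraint, giving 0 matches.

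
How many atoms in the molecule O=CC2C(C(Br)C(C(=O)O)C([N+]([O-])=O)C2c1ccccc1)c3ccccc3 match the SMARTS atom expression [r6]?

18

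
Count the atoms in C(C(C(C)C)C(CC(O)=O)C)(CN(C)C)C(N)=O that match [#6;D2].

2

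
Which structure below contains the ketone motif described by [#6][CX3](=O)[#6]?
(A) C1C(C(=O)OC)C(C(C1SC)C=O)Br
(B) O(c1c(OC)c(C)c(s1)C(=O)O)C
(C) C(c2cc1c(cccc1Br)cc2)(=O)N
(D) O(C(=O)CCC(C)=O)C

D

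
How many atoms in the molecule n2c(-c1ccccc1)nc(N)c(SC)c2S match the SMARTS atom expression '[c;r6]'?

10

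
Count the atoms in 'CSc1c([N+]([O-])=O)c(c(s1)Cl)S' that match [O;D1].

2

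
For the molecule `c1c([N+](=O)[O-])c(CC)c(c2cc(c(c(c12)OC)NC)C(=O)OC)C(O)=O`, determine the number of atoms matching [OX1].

4

Check the 26 heavy atoms by environment: 10× c (aromatic, X3) → no; 5× C (X4) → no; 1× N (charge +1, X3) → no; 1× O (charge -1, X1) → match; 3× O (X1) → match; 3× O (X2) → no; 2× C (X3) → no; 1× N (X3) → no.
Summing the matching environments: 1 + 3 = 4 matching atoms.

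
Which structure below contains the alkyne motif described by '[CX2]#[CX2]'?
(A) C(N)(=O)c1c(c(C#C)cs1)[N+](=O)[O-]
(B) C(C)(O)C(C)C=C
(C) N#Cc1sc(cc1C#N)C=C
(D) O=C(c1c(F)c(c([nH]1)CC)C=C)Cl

[CX2]#[CX2] describes a carbon-carbon triple bond (an alkyne).
(A) contains an ethynyl group (-C#CH), which satisfies every atom and bond constraint.
(B) has a vinyl group (-CH=CH2) but the C=C is a double bond; both carbons are CX3, not CX2.
(C) has a nitrile (-C#N) but the triple bond is C#N, not C#C.
(D) has a vinyl group (-CH=CH2) but the C=C is a double bond; both carbons are CX3, not CX2.
So the answer is (A).

A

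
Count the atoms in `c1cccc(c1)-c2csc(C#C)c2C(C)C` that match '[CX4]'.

The query [CX4] means: C with X4: aliphatic carbon with exactly 4 total connections (bonds + H).
Check the 16 heavy atoms by environment: 1× s (aromatic, X2) → no; 10× c (aromatic, X3) → no; 3× C (X4) → match; 2× C (X2) → no.
That gives 3 matching atoms.

3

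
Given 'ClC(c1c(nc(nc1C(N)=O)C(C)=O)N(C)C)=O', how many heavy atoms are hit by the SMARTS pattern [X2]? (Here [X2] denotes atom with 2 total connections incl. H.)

The query [X2] means: any atom with exactly two total connections (bonds + H).
Check the 18 heavy atoms by environment: 2× n (aromatic, X2) → match; 4× c (aromatic, X3) → no; 3× C (X3) → no; 3× O (X1) → no; 2× N (X3) → no; 1× Cl (X1) → no; 3× C (X4) → no.
That gives 2 matching atoms.

2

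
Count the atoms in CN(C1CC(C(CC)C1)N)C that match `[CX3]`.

0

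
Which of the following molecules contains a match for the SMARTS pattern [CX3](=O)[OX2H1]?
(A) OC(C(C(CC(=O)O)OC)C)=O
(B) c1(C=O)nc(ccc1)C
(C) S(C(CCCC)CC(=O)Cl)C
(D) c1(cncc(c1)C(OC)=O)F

[CX3](=O)[OX2H1] describes an sp2 carbon double-bonded to O and single-bonded to an -OH oxygen (a carboxylic acid).
(A) contains a carboxylic acid group (-C(=O)OH), which satisfies every atom and bond constraint.
(B) has an aldehyde (-CHO) but there is no singly-bonded oxygen on the carbonyl carbon.
(C) has an acyl chloride (-C(=O)Cl) but the carbonyl is bonded to Cl, not to an -OH oxygen.
(D) has a methyl-ester group (-C(=O)OCH3) but the singly-bonded O has no H (OX2H0, not OX2H1).
So the answer is (A).

A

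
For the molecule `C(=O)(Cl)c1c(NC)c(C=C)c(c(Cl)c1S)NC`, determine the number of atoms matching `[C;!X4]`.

3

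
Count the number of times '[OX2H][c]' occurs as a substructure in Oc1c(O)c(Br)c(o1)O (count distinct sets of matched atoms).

3

[OX2H][c] is the SMARTS for a phenol: a hydroxyl oxygen attached to an aromatic carbon.
The molecule carries 3 separate instances of a hydroxyl group (-OH) meeting every constraint; each maps to a distinct set of atoms, giving 3 matches.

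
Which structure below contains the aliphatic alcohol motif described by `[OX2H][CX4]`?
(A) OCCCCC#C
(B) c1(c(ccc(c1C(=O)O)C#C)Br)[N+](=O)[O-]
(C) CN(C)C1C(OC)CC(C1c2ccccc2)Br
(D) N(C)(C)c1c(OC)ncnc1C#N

A

[OX2H][CX4] describes a hydroxyl oxygen bound to an sp3 (X4) carbon (an aliphatic alcohol).
(A) contains a hydroxyl group (-OH), which satisfies every atom and bond constraint.
(B) has a carboxylic acid group (-C(=O)OH) but the -OH is on a CX3 carbonyl carbon, not a CX4 carbon.
(C) has a methoxy ether (-OCH3) but the oxygen has H0 (ether), not H1.
(D) has a methoxy ether (-OCH3) but the oxygen has H0 (ether), not H1.
So the answer is (A).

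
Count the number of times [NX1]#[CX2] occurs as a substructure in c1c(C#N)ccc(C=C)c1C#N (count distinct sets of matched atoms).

[NX1]#[CX2] is the SMARTS for a nitrile: a nitrogen triple-bonded to a two-connected carbon.
The molecule carries 2 separate instances of a nitrile (-C#N) meeting every constraint; each maps to a distinct set of atoms, giving 2 matches.

2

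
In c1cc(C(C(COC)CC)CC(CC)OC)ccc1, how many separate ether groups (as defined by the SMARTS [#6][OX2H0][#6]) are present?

2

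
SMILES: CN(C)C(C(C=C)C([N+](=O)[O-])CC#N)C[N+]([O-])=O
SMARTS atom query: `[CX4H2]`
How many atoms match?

2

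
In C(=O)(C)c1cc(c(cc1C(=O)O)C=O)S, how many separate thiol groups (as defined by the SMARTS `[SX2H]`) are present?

1

[SX2H] is the SMARTS for a thiol: an aliphatic sulfur with two connections, one being H.
Exactly one fragment in the molecule meets all constraints, giving 1 match.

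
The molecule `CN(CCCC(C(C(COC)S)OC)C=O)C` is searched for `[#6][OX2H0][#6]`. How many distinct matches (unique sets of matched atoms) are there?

2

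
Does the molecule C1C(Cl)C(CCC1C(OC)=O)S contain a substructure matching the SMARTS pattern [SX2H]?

Yes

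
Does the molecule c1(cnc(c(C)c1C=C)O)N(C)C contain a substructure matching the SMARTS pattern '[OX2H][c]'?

Yes

The pattern [OX2H][c] describes a hydroxyl oxygen attached to an aromatic carbon — a phenol.
The molecule carries a hydroxyl group (-OH), whose atoms satisfy every constraint of the query, so the pattern matches.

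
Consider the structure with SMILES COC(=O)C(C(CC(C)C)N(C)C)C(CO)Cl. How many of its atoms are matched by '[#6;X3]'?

1

The query [#6;X3] means: any carbon (aromatic or not) with three total connections.
Check the 17 heavy atoms by environment: 11× C (X4) → no; 1× Cl (X1) → no; 1× C (X3) → match; 1× O (X1) → no; 2× O (X2) → no; 1× N (X3) → no.
That gives 1 matching atom.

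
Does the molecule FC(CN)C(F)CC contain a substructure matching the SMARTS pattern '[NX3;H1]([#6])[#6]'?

No

The pattern [NX3;H1]([#6])[#6] describes a trivalent nitrogen with one H, bonded to two carbons — a secondary amine.
The closest candidate here is a primary amino group (-NH2), but the nitrogen has H2 and only one carbon neighbour. No other fragment satisfies the full query, so there is no match.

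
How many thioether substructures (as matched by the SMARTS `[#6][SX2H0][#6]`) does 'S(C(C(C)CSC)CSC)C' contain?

[#6][SX2H0][#6] is the SMARTS for a thioether: an aliphatic sulfur bridging two carbons with no H on the sulfur.
The molecule carries 3 separate instances of a methylthio ether (-SCH3) meeting every constraint; each maps to a distinct set of atoms, giving 3 matches.

3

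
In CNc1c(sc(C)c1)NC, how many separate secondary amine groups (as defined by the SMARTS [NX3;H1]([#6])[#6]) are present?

2

[NX3;H1]([#6])[#6] is the SMARTS for a secondary amine: a trivalent nitrogen with one H, bonded to two carbons.
The molecule carries 2 separate instances of an N-methylamino group (-NHCH3) meeting every constraint; each maps to a distinct set of atoms, giving 2 matches.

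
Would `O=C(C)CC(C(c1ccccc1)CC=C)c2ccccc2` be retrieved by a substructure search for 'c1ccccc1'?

Yes

The pattern c1ccccc1 describes six aromatic carbons in a ring — a benzene ring.
The molecule carries a phenyl ring, whose atoms satisfy every constraint of the query, so the pattern matches.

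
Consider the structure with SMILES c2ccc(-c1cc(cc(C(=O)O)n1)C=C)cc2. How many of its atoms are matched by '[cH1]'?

The query [cH1] means: aromatic carbon bearing exactly one hydrogen.
Check the 17 heavy atoms by environment: 1× n (aromatic, H0) → no; 4× c (aromatic, H0) → no; 7× c (aromatic, H1) → match; 1× C (H0) → no; 1× O (H0) → no; 1× O (H1) → no; 1× C (H1) → no; 1× C (H2) → no.
That gives 7 matching atoms.

7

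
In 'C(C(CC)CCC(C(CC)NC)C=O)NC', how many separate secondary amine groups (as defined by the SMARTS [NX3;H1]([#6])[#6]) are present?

[NX3;H1]([#6])[#6] is the SMARTS for a secondary amine: a trivalent nitrogen with one H, bonded to two carbons.
The molecule carries 2 separate instances of an N-methylamino group (-NHCH3) meeting every constraint; each maps to a distinct set of atoms, giving 2 matches.

2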